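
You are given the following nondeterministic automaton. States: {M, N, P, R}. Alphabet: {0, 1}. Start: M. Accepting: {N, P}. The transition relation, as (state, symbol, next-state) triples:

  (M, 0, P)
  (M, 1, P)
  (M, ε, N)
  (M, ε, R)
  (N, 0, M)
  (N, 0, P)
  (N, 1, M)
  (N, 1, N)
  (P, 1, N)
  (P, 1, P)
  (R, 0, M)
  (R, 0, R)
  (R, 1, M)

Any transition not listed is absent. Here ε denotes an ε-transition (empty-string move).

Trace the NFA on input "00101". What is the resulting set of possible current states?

{M, N, P, R}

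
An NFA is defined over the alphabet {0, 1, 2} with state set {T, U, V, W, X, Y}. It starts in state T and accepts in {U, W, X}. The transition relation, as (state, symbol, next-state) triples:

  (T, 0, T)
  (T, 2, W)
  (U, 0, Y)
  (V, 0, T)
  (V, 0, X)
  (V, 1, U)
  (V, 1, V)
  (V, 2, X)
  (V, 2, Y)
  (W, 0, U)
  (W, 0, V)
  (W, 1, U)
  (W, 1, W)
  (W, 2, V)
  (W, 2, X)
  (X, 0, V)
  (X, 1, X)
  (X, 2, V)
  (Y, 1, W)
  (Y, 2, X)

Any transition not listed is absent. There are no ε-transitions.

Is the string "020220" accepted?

Yes

Start in {T}.
Read '0': T→{T}; now {T}.
Read '2': T→{W}; now {W}.
Read '0': W→{U, V}; now {U, V}.
Read '2': U→∅, V→{X, Y}; now {X, Y}.
Read '2': X→{V}, Y→{X}; now {V, X}.
Read '0': V→{T, X}, X→{V}; now {T, V, X}.
The final set {T, V, X} contains the accepting state X.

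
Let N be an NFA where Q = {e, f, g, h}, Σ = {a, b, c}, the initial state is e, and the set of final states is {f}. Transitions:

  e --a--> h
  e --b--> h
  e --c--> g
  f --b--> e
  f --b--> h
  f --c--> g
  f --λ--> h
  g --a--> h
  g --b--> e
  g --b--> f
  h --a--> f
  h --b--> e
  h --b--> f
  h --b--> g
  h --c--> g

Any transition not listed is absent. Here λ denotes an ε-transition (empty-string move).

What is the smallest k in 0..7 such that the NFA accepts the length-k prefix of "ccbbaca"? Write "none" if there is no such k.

Start in {e}.
Read 'c': {e} → {g}.
Read 'c': {g} → ∅.
The set is empty and remains empty for the remaining 5 symbols.
No reachable set along the way intersects F.

none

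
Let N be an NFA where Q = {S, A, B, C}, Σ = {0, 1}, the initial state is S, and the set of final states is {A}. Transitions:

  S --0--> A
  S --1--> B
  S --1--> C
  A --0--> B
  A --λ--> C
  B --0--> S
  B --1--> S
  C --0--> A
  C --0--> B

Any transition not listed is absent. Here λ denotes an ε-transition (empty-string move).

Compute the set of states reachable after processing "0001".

{S, B, C}

Start in {S}.
Read '0': S→{A}; union {A}; ε-closure = {A, C}.
Read '0': A→{B}, C→{A, B}; union {A, B}; ε-closure = {A, B, C}.
Read '0': A→{B}, B→{S}, C→{A, B}; union {S, A, B}; ε-closure = {S, A, B, C}.
Read '1': S→{B, C}, A→∅, B→{S}, C→∅; now {S, B, C}.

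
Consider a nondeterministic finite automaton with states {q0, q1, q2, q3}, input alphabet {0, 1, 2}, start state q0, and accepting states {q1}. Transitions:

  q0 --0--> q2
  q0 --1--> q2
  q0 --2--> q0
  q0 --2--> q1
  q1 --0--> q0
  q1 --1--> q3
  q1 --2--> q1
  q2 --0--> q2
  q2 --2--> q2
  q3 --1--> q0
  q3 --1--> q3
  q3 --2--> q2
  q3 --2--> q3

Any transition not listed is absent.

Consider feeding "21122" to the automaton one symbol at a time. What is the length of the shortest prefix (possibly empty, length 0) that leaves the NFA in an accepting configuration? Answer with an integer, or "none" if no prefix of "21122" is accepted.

1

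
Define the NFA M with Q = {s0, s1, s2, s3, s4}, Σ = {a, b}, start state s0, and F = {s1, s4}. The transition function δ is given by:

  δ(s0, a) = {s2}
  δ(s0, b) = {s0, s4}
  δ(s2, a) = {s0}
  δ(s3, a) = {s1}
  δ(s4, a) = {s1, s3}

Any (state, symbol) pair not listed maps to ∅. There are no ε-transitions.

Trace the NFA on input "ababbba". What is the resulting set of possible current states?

Start in {s0}.
Read 'a': {s0} → {s2}.
Read 'b': {s2} → ∅.
The set is empty and remains empty for the remaining 5 symbols.

∅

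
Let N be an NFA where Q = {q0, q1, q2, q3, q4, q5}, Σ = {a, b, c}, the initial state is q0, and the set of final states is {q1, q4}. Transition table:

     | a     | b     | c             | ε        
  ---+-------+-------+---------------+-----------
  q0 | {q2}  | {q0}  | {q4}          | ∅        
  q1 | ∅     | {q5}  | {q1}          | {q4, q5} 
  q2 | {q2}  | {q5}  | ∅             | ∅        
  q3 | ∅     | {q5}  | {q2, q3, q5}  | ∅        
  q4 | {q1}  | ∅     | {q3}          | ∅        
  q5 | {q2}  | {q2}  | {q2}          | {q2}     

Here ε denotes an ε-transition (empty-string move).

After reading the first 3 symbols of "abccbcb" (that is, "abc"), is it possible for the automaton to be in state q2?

Yes

Start in {q0}.
Read 'a': {q0} → {q2}.
Read 'b': {q2} → {q2, q5}.
Read 'c': {q2, q5} → {q2}.
State q2 is in {q2}.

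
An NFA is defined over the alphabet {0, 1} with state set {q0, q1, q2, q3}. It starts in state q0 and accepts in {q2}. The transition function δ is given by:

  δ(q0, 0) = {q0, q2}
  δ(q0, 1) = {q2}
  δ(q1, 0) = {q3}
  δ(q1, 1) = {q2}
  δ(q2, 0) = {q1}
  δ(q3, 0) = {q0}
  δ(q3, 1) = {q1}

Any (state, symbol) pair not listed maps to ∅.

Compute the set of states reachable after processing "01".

{q2}

Start in {q0}.
Read '0': q0→{q0, q2}; now {q0, q2}.
Read '1': q0→{q2}, q2→∅; now {q2}.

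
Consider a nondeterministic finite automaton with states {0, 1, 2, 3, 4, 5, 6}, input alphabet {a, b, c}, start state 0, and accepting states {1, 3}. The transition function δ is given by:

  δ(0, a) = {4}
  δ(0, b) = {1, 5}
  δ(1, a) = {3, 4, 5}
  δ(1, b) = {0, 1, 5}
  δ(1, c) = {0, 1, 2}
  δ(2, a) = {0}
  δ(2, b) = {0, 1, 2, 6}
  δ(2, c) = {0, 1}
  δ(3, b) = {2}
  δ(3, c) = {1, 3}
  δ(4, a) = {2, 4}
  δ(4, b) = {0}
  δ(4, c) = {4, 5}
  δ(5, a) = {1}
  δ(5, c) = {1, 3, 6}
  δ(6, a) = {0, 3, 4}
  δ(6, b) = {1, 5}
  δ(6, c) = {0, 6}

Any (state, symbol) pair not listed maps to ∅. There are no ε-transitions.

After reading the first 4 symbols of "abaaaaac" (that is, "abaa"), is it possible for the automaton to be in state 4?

Yes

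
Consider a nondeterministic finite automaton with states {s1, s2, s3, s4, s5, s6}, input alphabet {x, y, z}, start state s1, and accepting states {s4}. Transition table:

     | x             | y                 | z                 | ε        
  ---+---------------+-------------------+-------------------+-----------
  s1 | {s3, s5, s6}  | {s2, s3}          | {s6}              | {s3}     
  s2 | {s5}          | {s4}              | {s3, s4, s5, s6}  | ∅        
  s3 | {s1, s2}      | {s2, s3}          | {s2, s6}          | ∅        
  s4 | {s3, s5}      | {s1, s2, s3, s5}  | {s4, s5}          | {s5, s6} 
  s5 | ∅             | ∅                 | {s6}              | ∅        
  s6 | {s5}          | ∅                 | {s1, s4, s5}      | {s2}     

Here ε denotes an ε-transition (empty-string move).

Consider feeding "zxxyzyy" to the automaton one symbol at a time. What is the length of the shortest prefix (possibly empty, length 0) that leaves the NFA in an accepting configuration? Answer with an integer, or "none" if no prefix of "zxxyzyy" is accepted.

none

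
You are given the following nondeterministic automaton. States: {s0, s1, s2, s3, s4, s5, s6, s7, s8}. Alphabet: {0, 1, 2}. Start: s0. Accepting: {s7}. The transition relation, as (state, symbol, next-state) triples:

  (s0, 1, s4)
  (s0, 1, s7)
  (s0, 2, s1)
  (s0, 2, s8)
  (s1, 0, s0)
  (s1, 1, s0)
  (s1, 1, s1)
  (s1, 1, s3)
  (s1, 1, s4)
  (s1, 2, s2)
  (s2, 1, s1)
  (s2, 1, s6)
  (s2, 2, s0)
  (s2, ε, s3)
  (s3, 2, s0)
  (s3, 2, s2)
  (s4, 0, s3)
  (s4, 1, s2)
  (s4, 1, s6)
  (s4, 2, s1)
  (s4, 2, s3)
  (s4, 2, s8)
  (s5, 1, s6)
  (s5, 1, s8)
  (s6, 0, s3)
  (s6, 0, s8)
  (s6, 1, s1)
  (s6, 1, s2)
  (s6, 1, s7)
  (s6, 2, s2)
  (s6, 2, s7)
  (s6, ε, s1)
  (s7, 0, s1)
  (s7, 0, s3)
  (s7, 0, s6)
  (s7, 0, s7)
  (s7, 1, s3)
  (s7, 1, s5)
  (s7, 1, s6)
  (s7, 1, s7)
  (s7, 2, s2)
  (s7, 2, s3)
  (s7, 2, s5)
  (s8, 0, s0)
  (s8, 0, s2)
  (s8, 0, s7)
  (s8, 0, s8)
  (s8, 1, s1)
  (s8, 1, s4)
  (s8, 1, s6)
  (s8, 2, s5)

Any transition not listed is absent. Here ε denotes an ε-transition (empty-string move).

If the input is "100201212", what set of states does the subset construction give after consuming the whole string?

Start in {s0}.
Read '1': s0→{s4, s7}; now {s4, s7}.
Read '0': s4→{s3}, s7→{s1, s3, s6, s7}; now {s1, s3, s6, s7}.
Read '0': s1→{s0}, s3→∅, s6→{s3, s8}, s7→{s1, s3, s6, s7}; now {s0, s1, s3, s6, s7, s8}.
Read '2': s0→{s1, s8}, s1→{s2}, s3→{s0, s2}, s6→{s2, s7}, s7→{s2, s3, s5}, s8→{s5}; now {s0, s1, s2, s3, s5, s7, s8}.
Read '0': s0→∅, s1→{s0}, s2→∅, s3→∅, s5→∅, s7→{s1, s3, s6, s7}, s8→{s0, s2, s7, s8}; now {s0, s1, s2, s3, s6, s7, s8}.
Read '1': s0→{s4, s7}, s1→{s0, s1, s3, s4}, s2→{s1, s6}, s3→∅, s6→{s1, s2, s7}, s7→{s3, s5, s6, s7}, s8→{s1, s4, s6}; now {s0, s1, s2, s3, s4, s5, s6, s7}.
Read '2': s0→{s1, s8}, s1→{s2}, s2→{s0}, s3→{s0, s2}, s4→{s1, s3, s8}, s5→∅, s6→{s2, s7}, s7→{s2, s3, s5}; now {s0, s1, s2, s3, s5, s7, s8}.
Read '1': s0→{s4, s7}, s1→{s0, s1, s3, s4}, s2→{s1, s6}, s3→∅, s5→{s6, s8}, s7→{s3, s5, s6, s7}, s8→{s1, s4, s6}; now {s0, s1, s3, s4, s5, s6, s7, s8}.
Read '2': s0→{s1, s8}, s1→{s2}, s3→{s0, s2}, s4→{s1, s3, s8}, s5→∅, s6→{s2, s7}, s7→{s2, s3, s5}, s8→{s5}; now {s0, s1, s2, s3, s5, s7, s8}.

{s0, s1, s2, s3, s5, s7, s8}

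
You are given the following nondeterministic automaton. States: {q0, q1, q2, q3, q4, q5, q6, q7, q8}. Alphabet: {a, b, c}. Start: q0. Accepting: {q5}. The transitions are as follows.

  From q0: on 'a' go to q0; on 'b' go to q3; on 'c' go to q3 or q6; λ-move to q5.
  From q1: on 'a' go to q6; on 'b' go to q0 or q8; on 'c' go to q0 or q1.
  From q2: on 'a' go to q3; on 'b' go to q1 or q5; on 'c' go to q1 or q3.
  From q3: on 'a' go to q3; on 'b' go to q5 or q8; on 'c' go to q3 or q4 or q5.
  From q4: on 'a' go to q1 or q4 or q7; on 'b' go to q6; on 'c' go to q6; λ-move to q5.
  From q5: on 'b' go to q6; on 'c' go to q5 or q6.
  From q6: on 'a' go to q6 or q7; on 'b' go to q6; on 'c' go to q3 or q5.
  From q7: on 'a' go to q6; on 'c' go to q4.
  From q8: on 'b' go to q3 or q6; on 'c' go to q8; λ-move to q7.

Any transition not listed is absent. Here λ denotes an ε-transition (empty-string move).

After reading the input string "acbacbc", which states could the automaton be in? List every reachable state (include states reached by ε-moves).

{q3, q4, q5, q6, q7, q8}

Start: ε-closure({q0}) = {q0, q5}.
Read 'a': q0→{q0}, q5→∅; union {q0}; ε-closure = {q0, q5}.
Read 'c': q0→{q3, q6}, q5→{q5, q6}; now {q3, q5, q6}.
Read 'b': q3→{q5, q8}, q5→{q6}, q6→{q6}; union {q5, q6, q8}; ε-closure = {q5, q6, q7, q8}.
Read 'a': q5→∅, q6→{q6, q7}, q7→{q6}, q8→∅; now {q6, q7}.
Read 'c': q6→{q3, q5}, q7→{q4}; now {q3, q4, q5}.
Read 'b': q3→{q5, q8}, q4→{q6}, q5→{q6}; union {q5, q6, q8}; ε-closure = {q5, q6, q7, q8}.
Read 'c': q5→{q5, q6}, q6→{q3, q5}, q7→{q4}, q8→{q8}; union {q3, q4, q5, q6, q8}; ε-closure = {q3, q4, q5, q6, q7, q8}.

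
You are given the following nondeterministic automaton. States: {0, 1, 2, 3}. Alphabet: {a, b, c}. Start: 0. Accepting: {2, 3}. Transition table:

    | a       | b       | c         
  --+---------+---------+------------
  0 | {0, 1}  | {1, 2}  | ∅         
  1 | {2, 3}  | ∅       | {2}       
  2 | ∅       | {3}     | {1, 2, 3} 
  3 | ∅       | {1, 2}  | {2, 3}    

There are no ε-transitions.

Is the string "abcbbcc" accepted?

Start in {0}.
Read 'a': {0} → {0, 1}.
Read 'b': {0, 1} → {1, 2}.
Read 'c': {1, 2} → {1, 2, 3}.
Read 'b': {1, 2, 3} → {1, 2, 3}.
Read 'b': {1, 2, 3} → {1, 2, 3}.
Read 'c': {1, 2, 3} → {1, 2, 3}.
Read 'c': {1, 2, 3} → {1, 2, 3}.
The final set {1, 2, 3} contains the accepting states 2, 3.

Yes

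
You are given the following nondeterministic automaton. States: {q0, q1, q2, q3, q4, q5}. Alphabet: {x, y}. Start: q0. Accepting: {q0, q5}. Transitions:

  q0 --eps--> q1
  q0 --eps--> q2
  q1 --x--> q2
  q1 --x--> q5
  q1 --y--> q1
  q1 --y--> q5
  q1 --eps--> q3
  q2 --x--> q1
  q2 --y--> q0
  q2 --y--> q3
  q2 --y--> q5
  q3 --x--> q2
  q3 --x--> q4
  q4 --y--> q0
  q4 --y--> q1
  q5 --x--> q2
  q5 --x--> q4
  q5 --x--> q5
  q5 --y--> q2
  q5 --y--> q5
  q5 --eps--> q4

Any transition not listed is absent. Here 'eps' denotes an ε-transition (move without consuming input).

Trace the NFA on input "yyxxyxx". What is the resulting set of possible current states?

Start: ε-closure({q0}) = {q0, q1, q2, q3}.
Read 'y': {q0, q1, q2, q3} → {q0, q1, q2, q3, q4, q5}.
Read 'y': {q0, q1, q2, q3, q4, q5} → {q0, q1, q2, q3, q4, q5}.
Read 'x': {q0, q1, q2, q3, q4, q5} → {q1, q2, q3, q4, q5}.
Read 'x': {q1, q2, q3, q4, q5} → {q1, q2, q3, q4, q5}.
Read 'y': {q1, q2, q3, q4, q5} → {q0, q1, q2, q3, q4, q5}.
Read 'x': {q0, q1, q2, q3, q4, q5} → {q1, q2, q3, q4, q5}.
Read 'x': {q1, q2, q3, q4, q5} → {q1, q2, q3, q4, q5}.

{q1, q2, q3, q4, q5}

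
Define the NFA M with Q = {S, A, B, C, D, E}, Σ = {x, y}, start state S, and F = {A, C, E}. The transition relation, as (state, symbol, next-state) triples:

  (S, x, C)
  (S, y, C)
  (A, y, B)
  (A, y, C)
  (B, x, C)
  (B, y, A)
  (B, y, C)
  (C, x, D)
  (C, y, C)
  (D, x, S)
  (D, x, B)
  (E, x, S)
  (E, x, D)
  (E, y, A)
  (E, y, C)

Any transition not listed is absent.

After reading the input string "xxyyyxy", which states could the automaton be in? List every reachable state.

Start in {S}.
Read 'x': {S} → {C}.
Read 'x': {C} → {D}.
Read 'y': {D} → ∅.
The set is empty and remains empty for the remaining 4 symbols.

∅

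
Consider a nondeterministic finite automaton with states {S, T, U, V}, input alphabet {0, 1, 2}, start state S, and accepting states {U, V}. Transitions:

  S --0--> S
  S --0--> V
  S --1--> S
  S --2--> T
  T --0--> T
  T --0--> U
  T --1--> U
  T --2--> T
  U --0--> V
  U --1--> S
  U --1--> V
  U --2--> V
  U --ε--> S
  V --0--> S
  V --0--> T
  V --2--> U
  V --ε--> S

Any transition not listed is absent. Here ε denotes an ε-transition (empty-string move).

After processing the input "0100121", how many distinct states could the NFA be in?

Start in {S}.
Read '0': {S} → {S, V}.
Read '1': {S, V} → {S}.
Read '0': {S} → {S, V}.
Read '0': {S, V} → {S, T, V}.
Read '1': {S, T, V} → {S, U}.
Read '2': {S, U} → {S, T, V}.
Read '1': {S, T, V} → {S, U}.
That set has 2 states.

2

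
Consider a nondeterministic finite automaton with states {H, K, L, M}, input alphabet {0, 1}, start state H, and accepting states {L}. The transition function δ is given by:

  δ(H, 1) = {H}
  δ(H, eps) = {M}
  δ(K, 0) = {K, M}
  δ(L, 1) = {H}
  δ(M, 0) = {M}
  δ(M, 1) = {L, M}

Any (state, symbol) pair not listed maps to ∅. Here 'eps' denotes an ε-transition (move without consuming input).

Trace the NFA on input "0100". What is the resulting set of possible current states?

{M}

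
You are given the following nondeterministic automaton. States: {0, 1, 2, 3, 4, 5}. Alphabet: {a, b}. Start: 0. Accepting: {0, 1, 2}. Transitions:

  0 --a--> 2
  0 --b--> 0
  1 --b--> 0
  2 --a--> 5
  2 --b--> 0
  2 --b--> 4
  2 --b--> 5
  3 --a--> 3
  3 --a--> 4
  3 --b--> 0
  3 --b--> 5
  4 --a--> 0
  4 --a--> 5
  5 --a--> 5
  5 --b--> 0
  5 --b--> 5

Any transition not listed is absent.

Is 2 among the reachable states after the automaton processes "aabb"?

No

Start in {0}.
Read 'a': 0→{2}; now {2}.
Read 'a': 2→{5}; now {5}.
Read 'b': 5→{0, 5}; now {0, 5}.
Read 'b': 0→{0}, 5→{0, 5}; now {0, 5}.
State 2 is not in {0, 5}.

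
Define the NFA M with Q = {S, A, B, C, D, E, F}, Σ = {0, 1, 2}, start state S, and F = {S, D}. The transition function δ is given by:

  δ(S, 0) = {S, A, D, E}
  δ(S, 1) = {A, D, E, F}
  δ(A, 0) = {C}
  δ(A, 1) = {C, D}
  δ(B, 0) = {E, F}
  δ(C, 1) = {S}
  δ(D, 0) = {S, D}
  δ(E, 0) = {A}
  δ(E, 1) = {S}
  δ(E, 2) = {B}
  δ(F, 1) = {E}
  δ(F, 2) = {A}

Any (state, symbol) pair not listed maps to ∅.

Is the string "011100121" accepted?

Start in {S}.
Read '0': {S} → {S, A, D, E}.
Read '1': {S, A, D, E} → {S, A, C, D, E, F}.
Read '1': {S, A, C, D, E, F} → {S, A, C, D, E, F}.
Read '1': {S, A, C, D, E, F} → {S, A, C, D, E, F}.
Read '0': {S, A, C, D, E, F} → {S, A, C, D, E}.
Read '0': {S, A, C, D, E} → {S, A, C, D, E}.
Read '1': {S, A, C, D, E} → {S, A, C, D, E, F}.
Read '2': {S, A, C, D, E, F} → {A, B}.
Read '1': {A, B} → {C, D}.
The final set {C, D} contains the accepting state D.

Yes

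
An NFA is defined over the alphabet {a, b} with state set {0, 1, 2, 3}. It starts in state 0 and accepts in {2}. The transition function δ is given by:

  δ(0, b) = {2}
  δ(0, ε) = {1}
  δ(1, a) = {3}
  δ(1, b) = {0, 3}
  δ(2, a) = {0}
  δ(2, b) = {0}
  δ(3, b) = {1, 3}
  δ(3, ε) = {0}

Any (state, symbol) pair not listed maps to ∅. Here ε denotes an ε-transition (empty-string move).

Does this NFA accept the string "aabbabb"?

Start: ε-closure({0}) = {0, 1}.
Read 'a': {0, 1} → {0, 1, 3}.
Read 'a': {0, 1, 3} → {0, 1, 3}.
Read 'b': {0, 1, 3} → {0, 1, 2, 3}.
Read 'b': {0, 1, 2, 3} → {0, 1, 2, 3}.
Read 'a': {0, 1, 2, 3} → {0, 1, 3}.
Read 'b': {0, 1, 3} → {0, 1, 2, 3}.
Read 'b': {0, 1, 2, 3} → {0, 1, 2, 3}.
The final set {0, 1, 2, 3} contains the accepting state 2.

Yes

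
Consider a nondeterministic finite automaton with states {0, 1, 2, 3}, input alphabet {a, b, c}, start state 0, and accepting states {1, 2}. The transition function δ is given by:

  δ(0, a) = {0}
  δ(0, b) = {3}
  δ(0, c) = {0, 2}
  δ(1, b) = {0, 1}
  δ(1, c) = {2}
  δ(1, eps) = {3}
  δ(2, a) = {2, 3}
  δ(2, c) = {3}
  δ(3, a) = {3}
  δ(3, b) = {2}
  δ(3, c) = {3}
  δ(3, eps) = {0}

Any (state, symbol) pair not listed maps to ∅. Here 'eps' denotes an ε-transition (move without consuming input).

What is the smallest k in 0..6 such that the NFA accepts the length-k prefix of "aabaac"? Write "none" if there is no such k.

Start in {0}.
Read 'a': {0} → {0}.
Read 'a': {0} → {0}.
Read 'b': {0} → {0, 3}.
Read 'a': {0, 3} → {0, 3}.
Read 'a': {0, 3} → {0, 3}.
Read 'c': {0, 3} → {0, 2, 3}.
None of the earlier sets intersect F, but {0, 2, 3} does.

6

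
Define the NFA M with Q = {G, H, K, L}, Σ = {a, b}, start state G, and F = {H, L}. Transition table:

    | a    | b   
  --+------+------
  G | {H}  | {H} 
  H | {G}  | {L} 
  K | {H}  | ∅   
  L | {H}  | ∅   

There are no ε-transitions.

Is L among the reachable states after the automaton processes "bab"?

Start in {G}.
Read 'b': {G} → {H}.
Read 'a': {H} → {G}.
Read 'b': {G} → {H}.
State L is not in {H}.

No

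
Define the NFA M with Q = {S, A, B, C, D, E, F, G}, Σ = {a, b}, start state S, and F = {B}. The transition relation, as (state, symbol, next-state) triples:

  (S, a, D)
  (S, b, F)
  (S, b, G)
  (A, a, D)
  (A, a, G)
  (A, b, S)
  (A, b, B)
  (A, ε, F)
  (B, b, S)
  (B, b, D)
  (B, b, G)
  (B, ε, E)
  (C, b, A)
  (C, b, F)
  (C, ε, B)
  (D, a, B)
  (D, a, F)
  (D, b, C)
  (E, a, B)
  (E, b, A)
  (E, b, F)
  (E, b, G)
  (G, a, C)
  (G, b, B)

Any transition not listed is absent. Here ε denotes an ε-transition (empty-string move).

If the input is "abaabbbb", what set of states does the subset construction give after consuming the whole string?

{S, A, B, C, D, E, F, G}

Start in {S}.
Read 'a': {S} → {D}.
Read 'b': {D} → {B, C, E}.
Read 'a': {B, C, E} → {B, E}.
Read 'a': {B, E} → {B, E}.
Read 'b': {B, E} → {S, A, D, F, G}.
Read 'b': {S, A, D, F, G} → {S, B, C, E, F, G}.
Read 'b': {S, B, C, E, F, G} → {S, A, B, D, E, F, G}.
Read 'b': {S, A, B, D, E, F, G} → {S, A, B, C, D, E, F, G}.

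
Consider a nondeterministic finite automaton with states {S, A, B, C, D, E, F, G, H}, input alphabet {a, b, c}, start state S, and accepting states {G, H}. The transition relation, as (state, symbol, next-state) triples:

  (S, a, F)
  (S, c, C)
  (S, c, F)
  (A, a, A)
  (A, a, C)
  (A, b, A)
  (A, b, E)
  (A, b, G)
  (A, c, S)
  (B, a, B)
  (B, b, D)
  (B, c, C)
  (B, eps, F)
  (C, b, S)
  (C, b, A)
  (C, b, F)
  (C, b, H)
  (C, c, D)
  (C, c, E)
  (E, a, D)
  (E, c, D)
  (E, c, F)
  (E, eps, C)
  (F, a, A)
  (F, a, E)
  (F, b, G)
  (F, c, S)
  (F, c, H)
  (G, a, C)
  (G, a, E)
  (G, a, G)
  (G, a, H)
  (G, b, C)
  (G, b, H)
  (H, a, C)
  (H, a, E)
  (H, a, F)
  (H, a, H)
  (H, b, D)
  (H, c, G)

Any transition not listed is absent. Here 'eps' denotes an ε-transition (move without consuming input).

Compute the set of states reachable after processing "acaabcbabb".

Start in {S}.
Read 'a': {S} → {F}.
Read 'c': {F} → {S, H}.
Read 'a': {S, H} → {C, E, F, H}.
Read 'a': {C, E, F, H} → {A, C, D, E, F, H}.
Read 'b': {A, C, D, E, F, H} → {S, A, C, D, E, F, G, H}.
Read 'c': {S, A, C, D, E, F, G, H} → {S, C, D, E, F, G, H}.
Read 'b': {S, C, D, E, F, G, H} → {S, A, C, D, F, G, H}.
Read 'a': {S, A, C, D, F, G, H} → {A, C, E, F, G, H}.
Read 'b': {A, C, E, F, G, H} → {S, A, C, D, E, F, G, H}.
Read 'b': {S, A, C, D, E, F, G, H} → {S, A, C, D, E, F, G, H}.

{S, A, C, D, E, F, G, H}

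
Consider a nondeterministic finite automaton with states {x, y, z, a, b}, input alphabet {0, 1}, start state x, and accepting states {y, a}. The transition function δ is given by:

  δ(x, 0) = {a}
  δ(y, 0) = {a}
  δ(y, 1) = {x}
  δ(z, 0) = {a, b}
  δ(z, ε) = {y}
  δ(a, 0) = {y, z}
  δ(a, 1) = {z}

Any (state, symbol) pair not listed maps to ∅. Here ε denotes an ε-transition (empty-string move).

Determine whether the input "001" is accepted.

Start in {x}.
Read '0': {x} → {a}.
Read '0': {a} → {y, z}.
Read '1': {y, z} → {x}.
The final set {x} contains no accepting state.

No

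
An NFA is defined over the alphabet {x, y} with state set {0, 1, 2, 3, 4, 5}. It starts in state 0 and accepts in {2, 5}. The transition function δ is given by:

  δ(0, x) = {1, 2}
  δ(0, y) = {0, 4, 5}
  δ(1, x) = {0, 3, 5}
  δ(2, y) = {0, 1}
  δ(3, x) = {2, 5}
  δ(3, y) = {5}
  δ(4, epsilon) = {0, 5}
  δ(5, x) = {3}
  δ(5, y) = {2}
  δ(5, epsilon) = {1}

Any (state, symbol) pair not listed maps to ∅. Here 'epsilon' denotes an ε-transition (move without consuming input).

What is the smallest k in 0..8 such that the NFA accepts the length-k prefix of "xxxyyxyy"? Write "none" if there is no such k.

1

Start in {0}.
Read 'x': {0} → {1, 2}.
None of the earlier sets intersect F, but {1, 2} does.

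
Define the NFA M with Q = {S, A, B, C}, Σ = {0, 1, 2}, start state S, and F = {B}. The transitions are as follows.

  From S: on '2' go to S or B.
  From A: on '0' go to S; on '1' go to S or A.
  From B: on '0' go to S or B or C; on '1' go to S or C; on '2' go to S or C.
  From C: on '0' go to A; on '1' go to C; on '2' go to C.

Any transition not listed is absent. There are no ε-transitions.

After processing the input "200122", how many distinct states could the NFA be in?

3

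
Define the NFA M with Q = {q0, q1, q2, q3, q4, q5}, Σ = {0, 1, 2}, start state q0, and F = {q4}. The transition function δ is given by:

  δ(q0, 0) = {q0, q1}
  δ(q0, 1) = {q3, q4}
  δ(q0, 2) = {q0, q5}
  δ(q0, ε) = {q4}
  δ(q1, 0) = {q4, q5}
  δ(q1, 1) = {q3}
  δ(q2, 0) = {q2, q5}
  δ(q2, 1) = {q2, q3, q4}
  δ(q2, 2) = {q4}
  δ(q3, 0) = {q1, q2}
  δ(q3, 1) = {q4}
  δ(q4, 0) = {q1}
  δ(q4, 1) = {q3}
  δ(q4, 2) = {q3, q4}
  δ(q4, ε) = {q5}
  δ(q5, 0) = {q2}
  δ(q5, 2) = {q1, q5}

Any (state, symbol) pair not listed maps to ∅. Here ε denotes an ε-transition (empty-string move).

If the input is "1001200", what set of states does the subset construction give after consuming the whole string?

{q1, q2, q4, q5}

Start: ε-closure({q0}) = {q0, q4, q5}.
Read '1': q0→{q3, q4}, q4→{q3}, q5→∅; union {q3, q4}; ε-closure = {q3, q4, q5}.
Read '0': q3→{q1, q2}, q4→{q1}, q5→{q2}; now {q1, q2}.
Read '0': q1→{q4, q5}, q2→{q2, q5}; now {q2, q4, q5}.
Read '1': q2→{q2, q3, q4}, q4→{q3}, q5→∅; union {q2, q3, q4}; ε-closure = {q2, q3, q4, q5}.
Read '2': q2→{q4}, q3→∅, q4→{q3, q4}, q5→{q1, q5}; now {q1, q3, q4, q5}.
Read '0': q1→{q4, q5}, q3→{q1, q2}, q4→{q1}, q5→{q2}; now {q1, q2, q4, q5}.
Read '0': q1→{q4, q5}, q2→{q2, q5}, q4→{q1}, q5→{q2}; now {q1, q2, q4, q5}.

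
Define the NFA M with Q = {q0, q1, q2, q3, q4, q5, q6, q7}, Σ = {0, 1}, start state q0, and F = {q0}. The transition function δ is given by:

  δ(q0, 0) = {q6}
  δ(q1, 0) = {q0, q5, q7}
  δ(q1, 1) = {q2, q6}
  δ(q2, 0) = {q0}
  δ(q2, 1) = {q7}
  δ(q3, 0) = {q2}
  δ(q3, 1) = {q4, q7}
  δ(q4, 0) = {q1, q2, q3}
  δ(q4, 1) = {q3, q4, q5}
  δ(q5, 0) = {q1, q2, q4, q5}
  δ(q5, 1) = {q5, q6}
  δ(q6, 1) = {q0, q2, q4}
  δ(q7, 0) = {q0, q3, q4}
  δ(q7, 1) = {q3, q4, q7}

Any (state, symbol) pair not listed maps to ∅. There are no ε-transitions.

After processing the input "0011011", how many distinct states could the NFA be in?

0

Start in {q0}.
Read '0': q0→{q6}; now {q6}.
Read '0': q6→∅; now ∅.
The set is empty and remains empty for the remaining 5 symbols.
That set has 0 states.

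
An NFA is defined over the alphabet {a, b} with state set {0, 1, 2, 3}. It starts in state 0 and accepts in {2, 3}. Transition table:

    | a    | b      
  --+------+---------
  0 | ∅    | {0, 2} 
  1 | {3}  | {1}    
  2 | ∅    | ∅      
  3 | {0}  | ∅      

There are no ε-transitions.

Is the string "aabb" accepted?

Start in {0}.
Read 'a': {0} → ∅.
The set is empty and remains empty for the remaining 3 symbols.
The final set ∅ contains no accepting state.

No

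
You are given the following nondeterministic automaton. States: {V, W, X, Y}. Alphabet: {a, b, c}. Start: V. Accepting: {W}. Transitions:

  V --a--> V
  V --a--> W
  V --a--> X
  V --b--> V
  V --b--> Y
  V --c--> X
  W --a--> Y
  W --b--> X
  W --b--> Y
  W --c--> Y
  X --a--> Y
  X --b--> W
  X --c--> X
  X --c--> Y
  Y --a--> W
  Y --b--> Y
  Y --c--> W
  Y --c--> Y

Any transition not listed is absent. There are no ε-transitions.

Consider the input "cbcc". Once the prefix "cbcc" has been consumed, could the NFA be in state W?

Start in {V}.
Read 'c': V→{X}; now {X}.
Read 'b': X→{W}; now {W}.
Read 'c': W→{Y}; now {Y}.
Read 'c': Y→{W, Y}; now {W, Y}.
State W is in {W, Y}.

Yes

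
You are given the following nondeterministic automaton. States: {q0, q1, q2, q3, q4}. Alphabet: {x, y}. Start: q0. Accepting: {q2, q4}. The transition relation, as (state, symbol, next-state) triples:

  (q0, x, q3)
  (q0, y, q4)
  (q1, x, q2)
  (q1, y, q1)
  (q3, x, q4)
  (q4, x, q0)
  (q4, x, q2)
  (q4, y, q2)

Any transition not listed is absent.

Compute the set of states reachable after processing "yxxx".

Start in {q0}.
Read 'y': {q0} → {q4}.
Read 'x': {q4} → {q0, q2}.
Read 'x': {q0, q2} → {q3}.
Read 'x': {q3} → {q4}.

{q4}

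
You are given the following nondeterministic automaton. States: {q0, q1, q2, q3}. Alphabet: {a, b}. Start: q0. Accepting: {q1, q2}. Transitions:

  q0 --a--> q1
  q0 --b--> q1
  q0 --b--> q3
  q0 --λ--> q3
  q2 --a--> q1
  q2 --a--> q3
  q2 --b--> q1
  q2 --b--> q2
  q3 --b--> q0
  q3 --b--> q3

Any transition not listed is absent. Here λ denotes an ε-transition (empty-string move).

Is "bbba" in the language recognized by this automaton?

Start: ε-closure({q0}) = {q0, q3}.
Read 'b': q0→{q1, q3}, q3→{q0, q3}; now {q0, q1, q3}.
Read 'b': q0→{q1, q3}, q1→∅, q3→{q0, q3}; now {q0, q1, q3}.
Read 'b': q0→{q1, q3}, q1→∅, q3→{q0, q3}; now {q0, q1, q3}.
Read 'a': q0→{q1}, q1→∅, q3→∅; now {q1}.
The final set {q1} contains the accepting state q1.

Yes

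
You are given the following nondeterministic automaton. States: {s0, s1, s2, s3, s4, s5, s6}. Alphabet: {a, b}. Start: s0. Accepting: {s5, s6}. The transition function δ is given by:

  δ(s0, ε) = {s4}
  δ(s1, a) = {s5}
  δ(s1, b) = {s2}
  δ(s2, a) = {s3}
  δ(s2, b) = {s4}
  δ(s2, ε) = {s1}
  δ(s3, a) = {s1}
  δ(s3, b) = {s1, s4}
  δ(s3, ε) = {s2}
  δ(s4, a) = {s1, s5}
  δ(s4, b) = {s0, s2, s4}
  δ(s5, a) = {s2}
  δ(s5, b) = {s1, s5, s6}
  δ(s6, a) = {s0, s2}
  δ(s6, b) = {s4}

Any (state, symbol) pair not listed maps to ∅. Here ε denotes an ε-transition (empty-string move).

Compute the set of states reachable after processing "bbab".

Start: ε-closure({s0}) = {s0, s4}.
Read 'b': s0→∅, s4→{s0, s2, s4}; union {s0, s2, s4}; ε-closure = {s0, s1, s2, s4}.
Read 'b': s0→∅, s1→{s2}, s2→{s4}, s4→{s0, s2, s4}; union {s0, s2, s4}; ε-closure = {s0, s1, s2, s4}.
Read 'a': s0→∅, s1→{s5}, s2→{s3}, s4→{s1, s5}; union {s1, s3, s5}; ε-closure = {s1, s2, s3, s5}.
Read 'b': s1→{s2}, s2→{s4}, s3→{s1, s4}, s5→{s1, s5, s6}; now {s1, s2, s4, s5, s6}.

{s1, s2, s4, s5, s6}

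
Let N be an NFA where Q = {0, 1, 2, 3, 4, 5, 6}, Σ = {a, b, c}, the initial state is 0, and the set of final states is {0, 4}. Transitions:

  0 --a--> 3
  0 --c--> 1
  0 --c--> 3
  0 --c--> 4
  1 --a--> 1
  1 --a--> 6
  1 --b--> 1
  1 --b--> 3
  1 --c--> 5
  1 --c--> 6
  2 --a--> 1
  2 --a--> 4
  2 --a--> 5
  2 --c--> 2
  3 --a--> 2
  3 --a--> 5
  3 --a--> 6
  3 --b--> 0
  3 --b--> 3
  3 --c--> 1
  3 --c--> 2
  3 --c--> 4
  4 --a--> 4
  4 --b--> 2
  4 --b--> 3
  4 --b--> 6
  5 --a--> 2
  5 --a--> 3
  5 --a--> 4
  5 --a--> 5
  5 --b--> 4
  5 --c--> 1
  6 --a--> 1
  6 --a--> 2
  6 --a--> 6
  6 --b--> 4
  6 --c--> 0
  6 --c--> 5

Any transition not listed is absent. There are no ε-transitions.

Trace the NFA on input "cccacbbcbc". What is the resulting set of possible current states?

{0, 1, 2, 3, 4, 5, 6}

Start in {0}.
Read 'c': {0} → {1, 3, 4}.
Read 'c': {1, 3, 4} → {1, 2, 4, 5, 6}.
Read 'c': {1, 2, 4, 5, 6} → {0, 1, 2, 5, 6}.
Read 'a': {0, 1, 2, 5, 6} → {1, 2, 3, 4, 5, 6}.
Read 'c': {1, 2, 3, 4, 5, 6} → {0, 1, 2, 4, 5, 6}.
Read 'b': {0, 1, 2, 4, 5, 6} → {1, 2, 3, 4, 6}.
Read 'b': {1, 2, 3, 4, 6} → {0, 1, 2, 3, 4, 6}.
Read 'c': {0, 1, 2, 3, 4, 6} → {0, 1, 2, 3, 4, 5, 6}.
Read 'b': {0, 1, 2, 3, 4, 5, 6} → {0, 1, 2, 3, 4, 6}.
Read 'c': {0, 1, 2, 3, 4, 6} → {0, 1, 2, 3, 4, 5, 6}.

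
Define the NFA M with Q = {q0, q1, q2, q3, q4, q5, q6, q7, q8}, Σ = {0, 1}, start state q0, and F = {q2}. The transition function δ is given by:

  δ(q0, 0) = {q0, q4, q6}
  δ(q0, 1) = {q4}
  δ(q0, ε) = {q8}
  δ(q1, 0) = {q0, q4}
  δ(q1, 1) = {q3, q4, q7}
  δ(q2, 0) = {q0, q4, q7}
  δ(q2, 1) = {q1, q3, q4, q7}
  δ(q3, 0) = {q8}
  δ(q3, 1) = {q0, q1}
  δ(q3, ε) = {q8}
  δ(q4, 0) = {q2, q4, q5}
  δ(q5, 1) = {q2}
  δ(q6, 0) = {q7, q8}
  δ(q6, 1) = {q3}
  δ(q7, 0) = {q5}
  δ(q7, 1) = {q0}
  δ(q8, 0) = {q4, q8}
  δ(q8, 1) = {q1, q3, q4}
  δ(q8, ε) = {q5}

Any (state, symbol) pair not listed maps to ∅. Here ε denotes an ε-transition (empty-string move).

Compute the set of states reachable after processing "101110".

Start: ε-closure({q0}) = {q0, q5, q8}.
Read '1': {q0, q5, q8} → {q1, q2, q3, q4, q5, q8}.
Read '0': {q1, q2, q3, q4, q5, q8} → {q0, q2, q4, q5, q7, q8}.
Read '1': {q0, q2, q4, q5, q7, q8} → {q0, q1, q2, q3, q4, q5, q7, q8}.
Read '1': {q0, q1, q2, q3, q4, q5, q7, q8} → {q0, q1, q2, q3, q4, q5, q7, q8}.
Read '1': {q0, q1, q2, q3, q4, q5, q7, q8} → {q0, q1, q2, q3, q4, q5, q7, q8}.
Read '0': {q0, q1, q2, q3, q4, q5, q7, q8} → {q0, q2, q4, q5, q6, q7, q8}.

{q0, q2, q4, q5, q6, q7, q8}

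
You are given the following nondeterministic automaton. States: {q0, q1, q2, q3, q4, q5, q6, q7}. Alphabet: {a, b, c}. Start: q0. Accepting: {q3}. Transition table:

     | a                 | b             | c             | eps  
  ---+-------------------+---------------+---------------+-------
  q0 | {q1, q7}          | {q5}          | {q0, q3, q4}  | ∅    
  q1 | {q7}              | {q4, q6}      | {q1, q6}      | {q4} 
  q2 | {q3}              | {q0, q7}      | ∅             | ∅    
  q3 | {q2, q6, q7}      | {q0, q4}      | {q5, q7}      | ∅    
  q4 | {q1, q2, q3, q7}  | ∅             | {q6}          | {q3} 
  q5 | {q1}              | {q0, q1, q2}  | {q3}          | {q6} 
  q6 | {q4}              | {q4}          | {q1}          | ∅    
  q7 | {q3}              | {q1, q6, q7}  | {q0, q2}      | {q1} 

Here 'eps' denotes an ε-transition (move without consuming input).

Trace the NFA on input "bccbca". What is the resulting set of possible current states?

{q1, q2, q3, q4, q6, q7}

Start in {q0}.
Read 'b': q0→{q5}; union {q5}; ε-closure = {q5, q6}.
Read 'c': q5→{q3}, q6→{q1}; union {q1, q3}; ε-closure = {q1, q3, q4}.
Read 'c': q1→{q1, q6}, q3→{q5, q7}, q4→{q6}; union {q1, q5, q6, q7}; ε-closure = {q1, q3, q4, q5, q6, q7}.
Read 'b': q1→{q4, q6}, q3→{q0, q4}, q4→∅, q5→{q0, q1, q2}, q6→{q4}, q7→{q1, q6, q7}; union {q0, q1, q2, q4, q6, q7}; ε-closure = {q0, q1, q2, q3, q4, q6, q7}.
Read 'c': q0→{q0, q3, q4}, q1→{q1, q6}, q2→∅, q3→{q5, q7}, q4→{q6}, q6→{q1}, q7→{q0, q2}; now {q0, q1, q2, q3, q4, q5, q6, q7}.
Read 'a': q0→{q1, q7}, q1→{q7}, q2→{q3}, q3→{q2, q6, q7}, q4→{q1, q2, q3, q7}, q5→{q1}, q6→{q4}, q7→{q3}; now {q1, q2, q3, q4, q6, q7}.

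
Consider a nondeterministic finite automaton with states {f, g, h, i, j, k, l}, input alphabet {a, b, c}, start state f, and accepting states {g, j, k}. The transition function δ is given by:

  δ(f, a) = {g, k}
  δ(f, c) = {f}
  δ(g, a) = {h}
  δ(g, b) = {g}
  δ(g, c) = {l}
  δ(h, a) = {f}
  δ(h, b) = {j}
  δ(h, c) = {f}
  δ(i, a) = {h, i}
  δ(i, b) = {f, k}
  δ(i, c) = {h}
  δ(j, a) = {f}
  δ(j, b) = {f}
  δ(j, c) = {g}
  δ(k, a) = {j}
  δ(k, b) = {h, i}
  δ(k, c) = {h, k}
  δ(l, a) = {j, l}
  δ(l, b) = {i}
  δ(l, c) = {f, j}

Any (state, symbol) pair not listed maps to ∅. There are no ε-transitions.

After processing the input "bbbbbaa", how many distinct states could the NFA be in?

Start in {f}.
Read 'b': {f} → ∅.
The set is empty and remains empty for the remaining 6 symbols.
That set has 0 states.

0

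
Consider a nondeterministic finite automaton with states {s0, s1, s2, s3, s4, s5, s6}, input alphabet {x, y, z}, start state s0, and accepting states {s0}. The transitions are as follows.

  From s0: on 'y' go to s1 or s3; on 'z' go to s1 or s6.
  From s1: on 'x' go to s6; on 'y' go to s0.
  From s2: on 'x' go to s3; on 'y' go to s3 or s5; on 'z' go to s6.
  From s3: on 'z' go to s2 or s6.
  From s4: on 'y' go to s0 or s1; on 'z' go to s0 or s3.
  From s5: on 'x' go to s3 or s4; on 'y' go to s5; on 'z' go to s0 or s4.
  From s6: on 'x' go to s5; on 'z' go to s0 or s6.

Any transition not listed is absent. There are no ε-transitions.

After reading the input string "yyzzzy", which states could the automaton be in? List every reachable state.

Start in {s0}.
Read 'y': s0→{s1, s3}; now {s1, s3}.
Read 'y': s1→{s0}, s3→∅; now {s0}.
Read 'z': s0→{s1, s6}; now {s1, s6}.
Read 'z': s1→∅, s6→{s0, s6}; now {s0, s6}.
Read 'z': s0→{s1, s6}, s6→{s0, s6}; now {s0, s1, s6}.
Read 'y': s0→{s1, s3}, s1→{s0}, s6→∅; now {s0, s1, s3}.

{s0, s1, s3}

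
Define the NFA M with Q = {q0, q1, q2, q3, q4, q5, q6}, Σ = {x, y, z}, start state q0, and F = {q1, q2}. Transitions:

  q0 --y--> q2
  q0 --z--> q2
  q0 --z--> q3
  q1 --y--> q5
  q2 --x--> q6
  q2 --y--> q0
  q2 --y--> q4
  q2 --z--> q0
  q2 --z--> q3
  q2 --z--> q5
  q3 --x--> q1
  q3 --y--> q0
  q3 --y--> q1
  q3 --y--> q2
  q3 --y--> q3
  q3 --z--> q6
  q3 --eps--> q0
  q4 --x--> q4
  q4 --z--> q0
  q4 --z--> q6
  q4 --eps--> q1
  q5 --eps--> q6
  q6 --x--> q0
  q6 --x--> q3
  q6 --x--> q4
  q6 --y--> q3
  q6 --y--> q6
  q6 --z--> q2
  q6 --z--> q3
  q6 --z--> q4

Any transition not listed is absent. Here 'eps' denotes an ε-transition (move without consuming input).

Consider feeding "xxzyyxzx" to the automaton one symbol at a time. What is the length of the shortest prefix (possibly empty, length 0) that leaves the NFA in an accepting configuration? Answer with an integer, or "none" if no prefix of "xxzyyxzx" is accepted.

none

Start in {q0}.
Read 'x': {q0} → ∅.
The set is empty and remains empty for the remaining 7 symbols.
No reachable set along the way intersects F.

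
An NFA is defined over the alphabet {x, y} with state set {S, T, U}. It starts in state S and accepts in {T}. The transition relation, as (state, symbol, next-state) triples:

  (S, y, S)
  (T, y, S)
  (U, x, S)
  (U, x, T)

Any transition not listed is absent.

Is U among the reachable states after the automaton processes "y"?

No

Start in {S}.
Read 'y': S→{S}; now {S}.
State U is not in {S}.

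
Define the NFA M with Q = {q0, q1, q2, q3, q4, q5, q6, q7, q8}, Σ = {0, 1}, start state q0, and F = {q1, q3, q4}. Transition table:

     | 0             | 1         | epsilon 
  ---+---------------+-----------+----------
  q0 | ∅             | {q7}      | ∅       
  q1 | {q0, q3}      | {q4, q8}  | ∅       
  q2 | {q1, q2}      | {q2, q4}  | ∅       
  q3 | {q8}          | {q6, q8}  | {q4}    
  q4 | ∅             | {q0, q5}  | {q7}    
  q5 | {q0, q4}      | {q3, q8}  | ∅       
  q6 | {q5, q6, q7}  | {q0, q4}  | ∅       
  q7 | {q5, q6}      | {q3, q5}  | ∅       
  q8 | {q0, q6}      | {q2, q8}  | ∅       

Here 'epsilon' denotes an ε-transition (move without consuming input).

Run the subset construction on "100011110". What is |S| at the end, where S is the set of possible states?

Start in {q0}.
Read '1': q0→{q7}; now {q7}.
Read '0': q7→{q5, q6}; now {q5, q6}.
Read '0': q5→{q0, q4}, q6→{q5, q6, q7}; now {q0, q4, q5, q6, q7}.
Read '0': q0→∅, q4→∅, q5→{q0, q4}, q6→{q5, q6, q7}, q7→{q5, q6}; now {q0, q4, q5, q6, q7}.
Read '1': q0→{q7}, q4→{q0, q5}, q5→{q3, q8}, q6→{q0, q4}, q7→{q3, q5}; now {q0, q3, q4, q5, q7, q8}.
Read '1': q0→{q7}, q3→{q6, q8}, q4→{q0, q5}, q5→{q3, q8}, q7→{q3, q5}, q8→{q2, q8}; union {q0, q2, q3, q5, q6, q7, q8}; ε-closure = {q0, q2, q3, q4, q5, q6, q7, q8}.
Read '1': q0→{q7}, q2→{q2, q4}, q3→{q6, q8}, q4→{q0, q5}, q5→{q3, q8}, q6→{q0, q4}, q7→{q3, q5}, q8→{q2, q8}; now {q0, q2, q3, q4, q5, q6, q7, q8}.
Read '1': q0→{q7}, q2→{q2, q4}, q3→{q6, q8}, q4→{q0, q5}, q5→{q3, q8}, q6→{q0, q4}, q7→{q3, q5}, q8→{q2, q8}; now {q0, q2, q3, q4, q5, q6, q7, q8}.
Read '0': q0→∅, q2→{q1, q2}, q3→{q8}, q4→∅, q5→{q0, q4}, q6→{q5, q6, q7}, q7→{q5, q6}, q8→{q0, q6}; now {q0, q1, q2, q4, q5, q6, q7, q8}.
That set has 8 states.

8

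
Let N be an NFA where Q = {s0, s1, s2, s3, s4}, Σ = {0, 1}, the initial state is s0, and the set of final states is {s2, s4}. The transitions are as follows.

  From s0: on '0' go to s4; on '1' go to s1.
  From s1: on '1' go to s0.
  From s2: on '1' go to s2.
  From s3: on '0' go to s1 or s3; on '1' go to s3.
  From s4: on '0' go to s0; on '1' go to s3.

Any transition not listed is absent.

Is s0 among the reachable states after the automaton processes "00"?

Yes

Start in {s0}.
Read '0': {s0} → {s4}.
Read '0': {s4} → {s0}.
State s0 is in {s0}.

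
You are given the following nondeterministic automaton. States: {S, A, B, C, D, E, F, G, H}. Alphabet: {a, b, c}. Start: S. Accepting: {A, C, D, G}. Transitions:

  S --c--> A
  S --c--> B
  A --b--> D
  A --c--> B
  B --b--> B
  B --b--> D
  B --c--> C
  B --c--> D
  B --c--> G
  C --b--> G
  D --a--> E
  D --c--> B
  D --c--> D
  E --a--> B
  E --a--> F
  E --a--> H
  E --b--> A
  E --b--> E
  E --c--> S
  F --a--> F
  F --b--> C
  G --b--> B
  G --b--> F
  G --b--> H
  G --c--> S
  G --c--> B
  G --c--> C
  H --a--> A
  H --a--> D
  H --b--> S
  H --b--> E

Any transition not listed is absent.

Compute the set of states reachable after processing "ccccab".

{A, E}

Start in {S}.
Read 'c': S→{A, B}; now {A, B}.
Read 'c': A→{B}, B→{C, D, G}; now {B, C, D, G}.
Read 'c': B→{C, D, G}, C→∅, D→{B, D}, G→{S, B, C}; now {S, B, C, D, G}.
Read 'c': S→{A, B}, B→{C, D, G}, C→∅, D→{B, D}, G→{S, B, C}; now {S, A, B, C, D, G}.
Read 'a': S→∅, A→∅, B→∅, C→∅, D→{E}, G→∅; now {E}.
Read 'b': E→{A, E}; now {A, E}.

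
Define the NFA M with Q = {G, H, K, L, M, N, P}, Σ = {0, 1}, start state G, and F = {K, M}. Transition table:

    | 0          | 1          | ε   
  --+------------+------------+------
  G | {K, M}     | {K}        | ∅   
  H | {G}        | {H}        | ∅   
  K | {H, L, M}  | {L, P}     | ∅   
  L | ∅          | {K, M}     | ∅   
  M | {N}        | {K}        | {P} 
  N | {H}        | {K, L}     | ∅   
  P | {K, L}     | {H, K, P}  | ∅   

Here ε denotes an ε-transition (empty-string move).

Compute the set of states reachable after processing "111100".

Start in {G}.
Read '1': {G} → {K}.
Read '1': {K} → {L, P}.
Read '1': {L, P} → {H, K, M, P}.
Read '1': {H, K, M, P} → {H, K, L, P}.
Read '0': {H, K, L, P} → {G, H, K, L, M, P}.
Read '0': {G, H, K, L, M, P} → {G, H, K, L, M, N, P}.

{G, H, K, L, M, N, P}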